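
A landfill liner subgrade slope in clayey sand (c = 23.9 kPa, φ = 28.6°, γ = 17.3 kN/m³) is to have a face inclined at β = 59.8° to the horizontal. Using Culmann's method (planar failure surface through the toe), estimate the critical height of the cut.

Culmann's analysis gives the critical failure plane at α_cr = (β + φ)/2 = (59.8 + 28.6)/2 = 44.2°, and the critical height
H_c = (4c/γ) · sinβ cosφ / [1 − cos(β − φ)]
    = (4·23.9/17.3) · sin59.8°·cos28.6° / [1 − cos(31.2°)]
    = 5.526 · 0.8643·0.8780 / [1 − 0.8554]
    = 5.526 · 0.7588 / 0.1446
    = 28.99 m

H_c = 28.99 m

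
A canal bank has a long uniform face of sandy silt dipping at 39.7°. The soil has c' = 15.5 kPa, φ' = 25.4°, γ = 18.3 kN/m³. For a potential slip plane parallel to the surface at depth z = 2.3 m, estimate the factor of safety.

FS = 1.32

For an infinite slope with a slip plane parallel to the surface (no pore pressure): FS = [c' + γz cos²β tanφ'] / [γz sinβ cosβ].
γz = 18.3·2.3 = 42.09 kN/m²
Numerator = 15.5 + 42.09·cos²39.7°·tan25.4° = 15.5 + 42.09·0.5920·0.4748 = 27.331 kPa
Denominator = 42.09·sin39.7°·cos39.7° = 42.09·0.6388·0.7694 = 20.686 kPa
FS = 27.331 / 20.686 = 1.321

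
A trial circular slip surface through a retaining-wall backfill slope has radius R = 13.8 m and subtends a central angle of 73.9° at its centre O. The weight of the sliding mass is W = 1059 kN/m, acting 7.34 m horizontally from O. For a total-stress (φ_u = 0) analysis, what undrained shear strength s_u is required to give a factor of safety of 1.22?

FS = s_u·L_a·R / (W·d), so s_u = FS·W·d / (L_a·R).
Arc length L_a = R·θ = 13.8·(73.9°·π/180) = 13.8·1.2898 = 17.80 m
s_u = 1.22·1059·7.34 / (17.80·13.8) = 9483.1 / 245.63 = 38.61 kPa

s_u = 38.6 kPa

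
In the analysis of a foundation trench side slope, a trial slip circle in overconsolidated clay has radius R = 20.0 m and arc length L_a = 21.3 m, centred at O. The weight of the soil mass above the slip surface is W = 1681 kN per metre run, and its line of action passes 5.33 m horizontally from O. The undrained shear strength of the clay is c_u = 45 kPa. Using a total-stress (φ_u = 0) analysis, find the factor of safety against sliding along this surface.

FS = 2.14

Taking moments about the centre O, the resisting moment is provided by the undrained shear strength acting along the arc:
M_R = c_u·L_a·R = 45·21.30·20.0 = 19170.0 kN·m/m
M_D = W·d = 1681·5.33 = 8959.7 kN·m/m
FS = M_R / M_D = 19170.0 / 8959.7 = 2.140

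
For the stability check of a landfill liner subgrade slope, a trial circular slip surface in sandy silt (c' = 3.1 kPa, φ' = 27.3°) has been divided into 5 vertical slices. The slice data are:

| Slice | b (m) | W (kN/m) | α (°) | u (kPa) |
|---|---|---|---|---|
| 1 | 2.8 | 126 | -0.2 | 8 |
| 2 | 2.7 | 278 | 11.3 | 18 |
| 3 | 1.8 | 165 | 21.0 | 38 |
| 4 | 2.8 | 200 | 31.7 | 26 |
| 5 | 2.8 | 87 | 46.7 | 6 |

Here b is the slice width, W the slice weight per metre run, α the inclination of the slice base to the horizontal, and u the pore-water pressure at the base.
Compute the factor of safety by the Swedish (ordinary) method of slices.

FS = 1.13

Ordinary method of slices: FS = Σ[c'·Δl_i + (W_i cosα_i − u_i·Δl_i)·tanφ'] / Σ W_i sinα_i, with Δl_i = b_i / cosα_i.
Slice 1: Δl = 2.8/cos(-0.2°) = 2.800 m; N'_1 = 126·cos(-0.2°) − 8·2.800 = 103.6; c'Δl = 8.68; W sinα = -0.4
Slice 2: Δl = 2.7/cos11.3° = 2.753 m; N'_2 = 278·cos11.3° − 18·2.753 = 223.1; c'Δl = 8.54; W sinα = 54.5
Slice 3: Δl = 1.8/cos21.0° = 1.928 m; N'_3 = 165·cos21.0° − 38·1.928 = 80.8; c'Δl = 5.98; W sinα = 59.1
Slice 4: Δl = 2.8/cos31.7° = 3.291 m; N'_4 = 200·cos31.7° − 26·3.291 = 84.6; c'Δl = 10.20; W sinα = 105.1
Slice 5: Δl = 2.8/cos46.7° = 4.083 m; N'_5 = 87·cos46.7° − 6·4.083 = 35.2; c'Δl = 12.66; W sinα = 63.3
Σc'Δl = 46.1 kN/m; ΣN' = 527.2 kN/m; ΣW sinα = 281.6 kN/m
Resisting = 46.1 + 527.2·tan27.3° = 46.1 + 272.1 = 318.2 kN/m
FS = 318.2 / 281.6 = 1.130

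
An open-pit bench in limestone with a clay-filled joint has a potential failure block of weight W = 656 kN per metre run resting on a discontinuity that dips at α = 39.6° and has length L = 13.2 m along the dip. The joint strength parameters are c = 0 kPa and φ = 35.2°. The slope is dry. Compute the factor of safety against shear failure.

Resolving the block weight along and normal to the plane and applying the Mohr–Coulomb strength on the joint:
N' = W cosα = 656·cos39.6° = 505.5 kN/m
Driving force T = W sinα = 656·sin39.6° = 418.2 kN/m
Resisting force R = c·L + N'·tanφ = 0·13.2 + 505.5·tan35.2° = 0.0 + 356.6 = 356.6 kN/m
FS = R / T = 356.6 / 418.2 = 0.853

FS = 0.85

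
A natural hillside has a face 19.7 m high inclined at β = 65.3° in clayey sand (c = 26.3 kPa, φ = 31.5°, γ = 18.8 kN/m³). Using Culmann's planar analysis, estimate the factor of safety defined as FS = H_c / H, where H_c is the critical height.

H_c = (4c/γ) · sinβ cosφ / [1 − cos(β − φ)]
    = (4·26.3/18.8) · sin65.3°·cos31.5° / [1 − cos33.8°]
    = 5.596 · 0.7746 / 0.1690 = 25.65 m
FS = H_c / H = 25.65 / 19.7 = 1.302

FS = 1.30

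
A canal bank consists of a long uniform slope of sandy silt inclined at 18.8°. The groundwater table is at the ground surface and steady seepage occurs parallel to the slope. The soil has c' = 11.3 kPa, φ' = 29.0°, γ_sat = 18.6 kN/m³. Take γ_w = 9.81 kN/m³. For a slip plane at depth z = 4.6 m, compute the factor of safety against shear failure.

FS = 1.20

With seepage parallel to the slope and the water table at the surface, the effective normal stress on the slip plane uses the buoyant unit weight γ' = γ_sat − γ_w while the driving shear stress uses γ_sat:
FS = [c' + γ' z cos²β tanφ'] / [γ_sat z sinβ cosβ]
γ' = 18.6 − 9.81 = 8.79 kN/m³
Numerator = 11.3 + 8.79·4.6·cos²18.8°·tan29.0° = 11.3 + 8.79·4.6·0.8961·0.5543 = 31.385 kPa
Denominator = 18.6·4.6·sin18.8°·cos18.8° = 18.6·4.6·0.3223·0.9466 = 26.102 kPa
FS = 31.385 / 26.102 = 1.202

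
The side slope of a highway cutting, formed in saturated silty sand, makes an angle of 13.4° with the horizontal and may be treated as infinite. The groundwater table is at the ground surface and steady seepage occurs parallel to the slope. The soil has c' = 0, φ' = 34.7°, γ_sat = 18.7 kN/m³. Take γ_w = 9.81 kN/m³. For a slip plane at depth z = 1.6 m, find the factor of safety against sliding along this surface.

FS = 1.38

With seepage parallel to the slope and the water table at the surface, the effective normal stress on the slip plane uses the buoyant unit weight γ' = γ_sat − γ_w while the driving shear stress uses γ_sat:
FS = [c' + γ' z cos²β tanφ'] / [γ_sat z sinβ cosβ]
(For c' = 0 this reduces to FS = (γ'/γ_sat)·tanφ'/tanβ.)
γ' = 18.7 − 9.81 = 8.89 kN/m³
Numerator = 0.0 + 8.89·1.6·cos²13.4°·tan34.7° = 0.0 + 8.89·1.6·0.9463·0.6924 = 9.320 kPa
Denominator = 18.7·1.6·sin13.4°·cos13.4° = 18.7·1.6·0.2317·0.9728 = 6.745 kPa
FS = 9.320 / 6.745 = 1.382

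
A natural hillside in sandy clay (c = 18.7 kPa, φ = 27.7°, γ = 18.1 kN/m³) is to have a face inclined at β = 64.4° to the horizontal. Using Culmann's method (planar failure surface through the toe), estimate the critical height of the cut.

Culmann's analysis gives the critical failure plane at α_cr = (β + φ)/2 = (64.4 + 27.7)/2 = 46.1°, and the critical height
H_c = (4c/γ) · sinβ cosφ / [1 − cos(β − φ)]
    = (4·18.7/18.1) · sin64.4°·cos27.7° / [1 − cos(36.7°)]
    = 4.133 · 0.9018·0.8854 / [1 − 0.8018]
    = 4.133 · 0.7985 / 0.1982
    = 16.65 m

H_c = 16.65 m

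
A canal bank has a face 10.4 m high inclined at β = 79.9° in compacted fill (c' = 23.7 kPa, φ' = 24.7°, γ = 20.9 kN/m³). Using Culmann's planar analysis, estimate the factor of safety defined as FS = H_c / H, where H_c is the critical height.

FS = 0.91

H_c = (4c'/γ) · sinβ cosφ' / [1 − cos(β − φ')]
    = (4·23.7/20.9) · sin79.9°·cos24.7° / [1 − cos55.2°]
    = 4.536 · 0.8944 / 0.4293 = 9.45 m
FS = H_c / H = 9.45 / 10.4 = 0.909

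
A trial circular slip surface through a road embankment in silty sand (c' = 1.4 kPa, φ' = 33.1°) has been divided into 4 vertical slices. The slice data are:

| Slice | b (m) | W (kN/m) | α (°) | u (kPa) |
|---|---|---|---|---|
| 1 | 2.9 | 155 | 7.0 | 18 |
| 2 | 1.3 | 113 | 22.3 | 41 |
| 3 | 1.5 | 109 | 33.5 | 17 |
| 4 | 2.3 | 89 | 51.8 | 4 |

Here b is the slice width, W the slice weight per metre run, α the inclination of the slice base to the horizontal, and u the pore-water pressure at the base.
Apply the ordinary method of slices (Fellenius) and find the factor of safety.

Ordinary method of slices: FS = Σ[c'·Δl_i + (W_i cosα_i − u_i·Δl_i)·tanφ'] / Σ W_i sinα_i, with Δl_i = b_i / cosα_i.
Slice 1: Δl = 2.9/cos7.0° = 2.922 m; N'_1 = 155·cos7.0° − 18·2.922 = 101.3; c'Δl = 4.09; W sinα = 18.9
Slice 2: Δl = 1.3/cos22.3° = 1.405 m; N'_2 = 113·cos22.3° − 41·1.405 = 46.9; c'Δl = 1.97; W sinα = 42.9
Slice 3: Δl = 1.5/cos33.5° = 1.799 m; N'_3 = 109·cos33.5° − 17·1.799 = 60.3; c'Δl = 2.52; W sinα = 60.2
Slice 4: Δl = 2.3/cos51.8° = 3.719 m; N'_4 = 89·cos51.8° − 4·3.719 = 40.2; c'Δl = 5.21; W sinα = 69.9
Σc'Δl = 13.8 kN/m; ΣN' = 248.7 kN/m; ΣW sinα = 191.9 kN/m
Resisting = 13.8 + 248.7·tan33.1° = 13.8 + 162.1 = 175.9 kN/m
FS = 175.9 / 191.9 = 0.917

FS = 0.92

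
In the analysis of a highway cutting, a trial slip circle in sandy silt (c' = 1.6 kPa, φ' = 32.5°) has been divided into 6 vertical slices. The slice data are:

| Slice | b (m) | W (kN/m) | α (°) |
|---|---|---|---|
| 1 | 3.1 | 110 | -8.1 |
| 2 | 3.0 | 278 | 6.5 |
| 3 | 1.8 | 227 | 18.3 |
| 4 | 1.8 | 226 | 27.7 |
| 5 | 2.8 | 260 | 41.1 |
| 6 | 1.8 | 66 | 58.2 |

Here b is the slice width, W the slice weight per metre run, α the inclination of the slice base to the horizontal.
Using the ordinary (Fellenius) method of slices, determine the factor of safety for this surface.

FS = 1.63

Ordinary method of slices: FS = Σ[c'·Δl_i + (W_i cosα_i)·tanφ'] / Σ W_i sinα_i, with Δl_i = b_i / cosα_i.
Slice 1: Δl = 3.1/cos(-8.1°) = 3.131 m; N'_1 = 110·cos(-8.1°) = 108.9; c'Δl = 5.01; W sinα = -15.5
Slice 2: Δl = 3.0/cos6.5° = 3.019 m; N'_2 = 278·cos6.5° = 276.2; c'Δl = 4.83; W sinα = 31.5
Slice 3: Δl = 1.8/cos18.3° = 1.896 m; N'_3 = 227·cos18.3° = 215.5; c'Δl = 3.03; W sinα = 71.3
Slice 4: Δl = 1.8/cos27.7° = 2.033 m; N'_4 = 226·cos27.7° = 200.1; c'Δl = 3.25; W sinα = 105.1
Slice 5: Δl = 2.8/cos41.1° = 3.716 m; N'_5 = 260·cos41.1° = 195.9; c'Δl = 5.95; W sinα = 170.9
Slice 6: Δl = 1.8/cos58.2° = 3.416 m; N'_6 = 66·cos58.2° = 34.8; c'Δl = 5.47; W sinα = 56.1
Σc'Δl = 27.5 kN/m; ΣN' = 1031.4 kN/m; ΣW sinα = 419.3 kN/m
Resisting = 27.5 + 1031.4·tan32.5° = 27.5 + 657.1 = 684.6 kN/m
FS = 684.6 / 419.3 = 1.633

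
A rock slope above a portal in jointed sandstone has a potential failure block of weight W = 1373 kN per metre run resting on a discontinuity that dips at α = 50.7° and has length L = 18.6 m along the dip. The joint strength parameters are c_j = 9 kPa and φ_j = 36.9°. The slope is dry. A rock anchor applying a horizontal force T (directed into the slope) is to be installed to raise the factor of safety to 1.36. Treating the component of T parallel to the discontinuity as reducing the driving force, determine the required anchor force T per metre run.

T = 433 kN/m

Resolving forces along and normal to the sliding plane, with the horizontal anchor force T adding T·sinα to the effective normal force and T·cosα acting up the plane against the driving force:
FS = [c_jL + (W cosα + T sinα) tanφ_j] / [W sinα − T cosα]
Without the anchor: N' = 869.6 kN/m, driving T_d = 1062.5 kN/m, resisting R = 9·18.6 + 869.6·tan36.9° = 820.3 kN/m, FS = 0.77.
Setting FS = 1.36 and solving for T:
1.36·(1062.5 − T cos50.7°) = 820.3 + T sin50.7°·tan36.9°
T·(sin50.7°·tan36.9° + 1.36·cos50.7°) = 1.36·1062.5 − 820.3
T·(0.7738·0.7508 + 1.36·0.6334) = 1445.0 − 820.3 = 624.6
T·1.4424 = 624.6
T = 433.1 kN/m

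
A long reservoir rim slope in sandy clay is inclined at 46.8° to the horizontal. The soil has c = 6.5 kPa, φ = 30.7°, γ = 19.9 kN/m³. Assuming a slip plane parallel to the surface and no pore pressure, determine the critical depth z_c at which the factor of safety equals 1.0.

z_c = 1.48 m

Setting FS = 1.00 in FS = [c + γz cos²β tanφ] / [γz sinβ cosβ] and solving for z:
z = c / [γ cosβ (FS·sinβ − cosβ·tanφ)]
  = 6.5 / [19.9·cos46.8°·(1.00·sin46.8° − cos46.8°·tan30.7°)]
  = 6.5 / [19.9·0.6845·(1.00·0.7290 − 0.6845·0.5938)]
  = 6.5 / 4.3934 = 1.479 m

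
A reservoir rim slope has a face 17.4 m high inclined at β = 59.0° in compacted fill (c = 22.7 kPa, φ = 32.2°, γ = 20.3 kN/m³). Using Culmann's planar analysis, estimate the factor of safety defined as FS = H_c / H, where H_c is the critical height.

FS = 1.74

H_c = (4c/γ) · sinβ cosφ / [1 − cos(β − φ)]
    = (4·22.7/20.3) · sin59.0°·cos32.2° / [1 − cos26.8°]
    = 4.473 · 0.7253 / 0.1074 = 30.20 m
FS = H_c / H = 30.20 / 17.4 = 1.736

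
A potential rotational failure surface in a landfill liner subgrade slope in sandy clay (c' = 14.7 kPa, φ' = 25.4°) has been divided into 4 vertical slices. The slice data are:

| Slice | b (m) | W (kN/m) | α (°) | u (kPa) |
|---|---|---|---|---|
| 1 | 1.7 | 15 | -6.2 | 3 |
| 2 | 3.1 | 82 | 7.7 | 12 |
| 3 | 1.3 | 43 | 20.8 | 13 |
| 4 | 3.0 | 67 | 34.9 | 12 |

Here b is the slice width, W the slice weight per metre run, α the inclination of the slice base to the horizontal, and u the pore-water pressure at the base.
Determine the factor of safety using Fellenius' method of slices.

FS = 2.96

Ordinary method of slices: FS = Σ[c'·Δl_i + (W_i cosα_i − u_i·Δl_i)·tanφ'] / Σ W_i sinα_i, with Δl_i = b_i / cosα_i.
Slice 1: Δl = 1.7/cos(-6.2°) = 1.710 m; N'_1 = 15·cos(-6.2°) − 3·1.710 = 9.8; c'Δl = 25.14; W sinα = -1.6
Slice 2: Δl = 3.1/cos7.7° = 3.128 m; N'_2 = 82·cos7.7° − 12·3.128 = 43.7; c'Δl = 45.98; W sinα = 11.0
Slice 3: Δl = 1.3/cos20.8° = 1.391 m; N'_3 = 43·cos20.8° − 13·1.391 = 22.1; c'Δl = 20.44; W sinα = 15.3
Slice 4: Δl = 3.0/cos34.9° = 3.658 m; N'_4 = 67·cos34.9° − 12·3.658 = 11.1; c'Δl = 53.77; W sinα = 38.3
Σc'Δl = 145.3 kN/m; ΣN' = 86.7 kN/m; ΣW sinα = 63.0 kN/m
Resisting = 145.3 + 86.7·tan25.4° = 145.3 + 41.2 = 186.5 kN/m
FS = 186.5 / 63.0 = 2.962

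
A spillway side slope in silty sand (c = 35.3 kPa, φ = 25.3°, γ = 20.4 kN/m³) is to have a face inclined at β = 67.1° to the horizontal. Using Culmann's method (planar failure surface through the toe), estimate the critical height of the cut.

H_c = 22.65 m

Culmann's analysis gives the critical failure plane at α_cr = (β + φ)/2 = (67.1 + 25.3)/2 = 46.2°, and the critical height
H_c = (4c/γ) · sinβ cosφ / [1 − cos(β − φ)]
    = (4·35.3/20.4) · sin67.1°·cos25.3° / [1 − cos(41.8°)]
    = 6.922 · 0.9212·0.9041 / [1 − 0.7455]
    = 6.922 · 0.8328 / 0.2545
    = 22.65 m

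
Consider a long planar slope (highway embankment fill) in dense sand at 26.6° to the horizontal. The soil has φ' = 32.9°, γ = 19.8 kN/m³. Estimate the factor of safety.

FS = 1.29

For a dry cohesionless infinite slope the factor of safety is FS = tanφ' / tanβ.
FS = tan32.9° / tan26.6° = 0.6469 / 0.5008 = 1.292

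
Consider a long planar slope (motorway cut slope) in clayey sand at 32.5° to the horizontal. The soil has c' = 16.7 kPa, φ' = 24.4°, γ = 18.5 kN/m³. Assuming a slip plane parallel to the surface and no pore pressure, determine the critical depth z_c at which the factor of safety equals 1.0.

Setting FS = 1.00 in FS = [c' + γz cos²β tanφ'] / [γz sinβ cosβ] and solving for z:
z = c' / [γ cosβ (FS·sinβ − cosβ·tanφ')]
  = 16.7 / [18.5·cos32.5°·(1.00·sin32.5° − cos32.5°·tan24.4°)]
  = 16.7 / [18.5·0.8434·(1.00·0.5373 − 0.8434·0.4536)]
  = 16.7 / 2.4141 = 6.918 m

z_c = 6.92 m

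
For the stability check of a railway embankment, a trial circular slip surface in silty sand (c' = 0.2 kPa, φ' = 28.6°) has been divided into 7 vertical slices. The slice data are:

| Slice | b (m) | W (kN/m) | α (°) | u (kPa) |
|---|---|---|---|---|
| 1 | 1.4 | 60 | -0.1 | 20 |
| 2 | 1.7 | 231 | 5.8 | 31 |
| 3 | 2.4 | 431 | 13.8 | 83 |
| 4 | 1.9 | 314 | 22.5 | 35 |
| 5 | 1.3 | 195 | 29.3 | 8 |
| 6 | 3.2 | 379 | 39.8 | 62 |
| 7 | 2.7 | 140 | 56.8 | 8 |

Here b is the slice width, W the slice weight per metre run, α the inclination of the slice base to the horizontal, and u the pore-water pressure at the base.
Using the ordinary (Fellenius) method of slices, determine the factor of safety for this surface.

FS = 0.68

Ordinary method of slices: FS = Σ[c'·Δl_i + (W_i cosα_i − u_i·Δl_i)·tanφ'] / Σ W_i sinα_i, with Δl_i = b_i / cosα_i.
Slice 1: Δl = 1.4/cos(-0.1°) = 1.400 m; N'_1 = 60·cos(-0.1°) − 20·1.400 = 32.0; c'Δl = 0.28; W sinα = -0.1
Slice 2: Δl = 1.7/cos5.8° = 1.709 m; N'_2 = 231·cos5.8° − 31·1.709 = 176.8; c'Δl = 0.34; W sinα = 23.3
Slice 3: Δl = 2.4/cos13.8° = 2.471 m; N'_3 = 431·cos13.8° − 83·2.471 = 213.4; c'Δl = 0.49; W sinα = 102.8
Slice 4: Δl = 1.9/cos22.5° = 2.057 m; N'_4 = 314·cos22.5° − 35·2.057 = 218.1; c'Δl = 0.41; W sinα = 120.2
Slice 5: Δl = 1.3/cos29.3° = 1.491 m; N'_5 = 195·cos29.3° − 8·1.491 = 158.1; c'Δl = 0.30; W sinα = 95.4
Slice 6: Δl = 3.2/cos39.8° = 4.165 m; N'_6 = 379·cos39.8° − 62·4.165 = 32.9; c'Δl = 0.83; W sinα = 242.6
Slice 7: Δl = 2.7/cos56.8° = 4.931 m; N'_7 = 140·cos56.8° − 8·4.931 = 37.2; c'Δl = 0.99; W sinα = 117.1
Σc'Δl = 3.6 kN/m; ΣN' = 868.7 kN/m; ΣW sinα = 701.4 kN/m
Resisting = 3.6 + 868.7·tan28.6° = 3.6 + 473.6 = 477.3 kN/m
FS = 477.3 / 701.4 = 0.680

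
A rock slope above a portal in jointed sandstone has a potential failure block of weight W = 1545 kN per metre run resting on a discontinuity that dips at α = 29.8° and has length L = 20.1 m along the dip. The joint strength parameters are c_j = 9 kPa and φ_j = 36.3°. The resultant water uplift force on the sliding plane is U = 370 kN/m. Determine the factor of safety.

FS = 1.16

Resolving the block weight along and normal to the plane and applying the Mohr–Coulomb strength on the joint:
N' = W cosα − U = 1545·cos29.8° − 370 = 970.7 kN/m
Driving force T = W sinα = 1545·sin29.8° = 767.8 kN/m
Resisting force R = c_j·L + N'·tanφ_j = 9·20.1 + 970.7·tan36.3° = 180.9 + 713.0 = 893.9 kN/m
FS = R / T = 893.9 / 767.8 = 1.164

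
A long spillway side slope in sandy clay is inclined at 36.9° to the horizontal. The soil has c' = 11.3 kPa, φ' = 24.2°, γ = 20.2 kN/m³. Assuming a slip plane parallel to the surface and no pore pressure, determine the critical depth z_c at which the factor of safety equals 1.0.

z_c = 2.90 m

Setting FS = 1.00 in FS = [c' + γz cos²β tanφ'] / [γz sinβ cosβ] and solving for z:
z = c' / [γ cosβ (FS·sinβ − cosβ·tanφ')]
  = 11.3 / [20.2·cos36.9°·(1.00·sin36.9° − cos36.9°·tan24.2°)]
  = 11.3 / [20.2·0.7997·(1.00·0.6004 − 0.7997·0.4494)]
  = 11.3 / 3.8935 = 2.902 m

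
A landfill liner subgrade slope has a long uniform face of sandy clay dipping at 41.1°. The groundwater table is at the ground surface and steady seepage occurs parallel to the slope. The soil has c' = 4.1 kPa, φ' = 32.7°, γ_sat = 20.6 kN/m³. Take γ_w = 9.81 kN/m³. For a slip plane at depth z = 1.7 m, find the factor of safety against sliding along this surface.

With seepage parallel to the slope and the water table at the surface, the effective normal stress on the slip plane uses the buoyant unit weight γ' = γ_sat − γ_w while the driving shear stress uses γ_sat:
FS = [c' + γ' z cos²β tanφ'] / [γ_sat z sinβ cosβ]
γ' = 20.6 − 9.81 = 10.79 kN/m³
Numerator = 4.1 + 10.79·1.7·cos²41.1°·tan32.7° = 4.1 + 10.79·1.7·0.5679·0.6420 = 10.787 kPa
Denominator = 20.6·1.7·sin41.1°·cos41.1° = 20.6·1.7·0.6574·0.7536 = 17.348 kPa
FS = 10.787 / 17.348 = 0.622

FS = 0.62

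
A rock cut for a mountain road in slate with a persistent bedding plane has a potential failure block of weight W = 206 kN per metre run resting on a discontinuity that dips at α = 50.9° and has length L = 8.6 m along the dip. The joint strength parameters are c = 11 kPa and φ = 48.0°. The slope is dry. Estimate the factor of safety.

FS = 1.49

Resolving the block weight along and normal to the plane and applying the Mohr–Coulomb strength on the joint:
N' = W cosα = 206·cos50.9° = 129.9 kN/m
Driving force T = W sinα = 206·sin50.9° = 159.9 kN/m
Resisting force R = c·L + N'·tanφ = 11·8.6 + 129.9·tan48.0° = 94.6 + 144.3 = 238.9 kN/m
FS = R / T = 238.9 / 159.9 = 1.494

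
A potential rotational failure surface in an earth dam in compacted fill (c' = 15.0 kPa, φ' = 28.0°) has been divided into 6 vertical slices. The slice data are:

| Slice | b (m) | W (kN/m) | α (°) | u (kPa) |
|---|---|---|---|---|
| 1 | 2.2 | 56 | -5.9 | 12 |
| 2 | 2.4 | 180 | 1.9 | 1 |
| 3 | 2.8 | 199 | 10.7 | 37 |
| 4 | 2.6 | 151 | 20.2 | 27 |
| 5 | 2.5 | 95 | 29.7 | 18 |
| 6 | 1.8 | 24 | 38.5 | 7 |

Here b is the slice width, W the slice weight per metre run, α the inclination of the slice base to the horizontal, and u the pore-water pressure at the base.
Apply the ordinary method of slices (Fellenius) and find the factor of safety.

Ordinary method of slices: FS = Σ[c'·Δl_i + (W_i cosα_i − u_i·Δl_i)·tanφ'] / Σ W_i sinα_i, with Δl_i = b_i / cosα_i.
Slice 1: Δl = 2.2/cos(-5.9°) = 2.212 m; N'_1 = 56·cos(-5.9°) − 12·2.212 = 29.2; c'Δl = 33.18; W sinα = -5.8
Slice 2: Δl = 2.4/cos1.9° = 2.401 m; N'_2 = 180·cos1.9° − 1·2.401 = 177.5; c'Δl = 36.02; W sinα = 6.0
Slice 3: Δl = 2.8/cos10.7° = 2.850 m; N'_3 = 199·cos10.7° − 37·2.850 = 90.1; c'Δl = 42.74; W sinα = 36.9
Slice 4: Δl = 2.6/cos20.2° = 2.770 m; N'_4 = 151·cos20.2° − 27·2.770 = 66.9; c'Δl = 41.56; W sinα = 52.1
Slice 5: Δl = 2.5/cos29.7° = 2.878 m; N'_5 = 95·cos29.7° − 18·2.878 = 30.7; c'Δl = 43.17; W sinα = 47.1
Slice 6: Δl = 1.8/cos38.5° = 2.300 m; N'_6 = 24·cos38.5° − 7·2.300 = 2.7; c'Δl = 34.50; W sinα = 14.9
Σc'Δl = 231.2 kN/m; ΣN' = 397.1 kN/m; ΣW sinα = 151.3 kN/m
Resisting = 231.2 + 397.1·tan28.0° = 231.2 + 211.1 = 442.3 kN/m
FS = 442.3 / 151.3 = 2.923

FS = 2.92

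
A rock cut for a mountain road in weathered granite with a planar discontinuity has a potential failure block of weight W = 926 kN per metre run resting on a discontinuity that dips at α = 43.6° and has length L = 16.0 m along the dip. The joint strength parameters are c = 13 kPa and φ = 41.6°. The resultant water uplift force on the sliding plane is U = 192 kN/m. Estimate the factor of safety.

FS = 0.99

Resolving the block weight along and normal to the plane and applying the Mohr–Coulomb strength on the joint:
N' = W cosα − U = 926·cos43.6° − 192 = 478.6 kN/m
Driving force T = W sinα = 926·sin43.6° = 638.6 kN/m
Resisting force R = c·L + N'·tanφ = 13·16.0 + 478.6·tan41.6° = 208.0 + 424.9 = 632.9 kN/m
FS = R / T = 632.9 / 638.6 = 0.991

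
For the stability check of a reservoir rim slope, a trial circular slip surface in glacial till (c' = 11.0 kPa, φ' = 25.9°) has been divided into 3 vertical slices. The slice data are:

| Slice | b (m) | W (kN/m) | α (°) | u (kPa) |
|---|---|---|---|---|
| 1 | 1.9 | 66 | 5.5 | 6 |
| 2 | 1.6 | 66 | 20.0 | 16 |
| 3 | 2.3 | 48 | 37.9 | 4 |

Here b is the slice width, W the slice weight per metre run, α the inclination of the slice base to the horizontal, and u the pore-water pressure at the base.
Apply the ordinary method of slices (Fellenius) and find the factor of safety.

Ordinary method of slices: FS = Σ[c'·Δl_i + (W_i cosα_i − u_i·Δl_i)·tanφ'] / Σ W_i sinα_i, with Δl_i = b_i / cosα_i.
Slice 1: Δl = 1.9/cos5.5° = 1.909 m; N'_1 = 66·cos5.5° − 6·1.909 = 54.2; c'Δl = 21.00; W sinα = 6.3
Slice 2: Δl = 1.6/cos20.0° = 1.703 m; N'_2 = 66·cos20.0° − 16·1.703 = 34.8; c'Δl = 18.73; W sinα = 22.6
Slice 3: Δl = 2.3/cos37.9° = 2.915 m; N'_3 = 48·cos37.9° − 4·2.915 = 26.2; c'Δl = 32.06; W sinα = 29.5
Σc'Δl = 71.8 kN/m; ΣN' = 115.2 kN/m; ΣW sinα = 58.4 kN/m
Resisting = 71.8 + 115.2·tan25.9° = 71.8 + 56.0 = 127.7 kN/m
FS = 127.7 / 58.4 = 2.188

FS = 2.19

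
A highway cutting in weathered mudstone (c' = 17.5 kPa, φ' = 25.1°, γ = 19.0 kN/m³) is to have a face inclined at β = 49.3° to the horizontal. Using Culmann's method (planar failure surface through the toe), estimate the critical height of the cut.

H_c = 28.78 m

Culmann's analysis gives the critical failure plane at α_cr = (β + φ')/2 = (49.3 + 25.1)/2 = 37.2°, and the critical height
H_c = (4c'/γ) · sinβ cosφ' / [1 − cos(β − φ')]
    = (4·17.5/19.0) · sin49.3°·cos25.1° / [1 − cos(24.2°)]
    = 3.684 · 0.7581·0.9056 / [1 − 0.9121]
    = 3.684 · 0.6865 / 0.0879
    = 28.78 m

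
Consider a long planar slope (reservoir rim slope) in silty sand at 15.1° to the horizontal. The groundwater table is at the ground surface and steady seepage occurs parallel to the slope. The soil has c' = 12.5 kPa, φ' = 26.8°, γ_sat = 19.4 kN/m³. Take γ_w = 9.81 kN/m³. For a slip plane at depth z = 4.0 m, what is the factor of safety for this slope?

With seepage parallel to the slope and the water table at the surface, the effective normal stress on the slip plane uses the buoyant unit weight γ' = γ_sat − γ_w while the driving shear stress uses γ_sat:
FS = [c' + γ' z cos²β tanφ'] / [γ_sat z sinβ cosβ]
γ' = 19.4 − 9.81 = 9.59 kN/m³
Numerator = 12.5 + 9.59·4.0·cos²15.1°·tan26.8° = 12.5 + 9.59·4.0·0.9321·0.5051 = 30.562 kPa
Denominator = 19.4·4.0·sin15.1°·cos15.1° = 19.4·4.0·0.2605·0.9655 = 19.517 kPa
FS = 30.562 / 19.517 = 1.566

FS = 1.57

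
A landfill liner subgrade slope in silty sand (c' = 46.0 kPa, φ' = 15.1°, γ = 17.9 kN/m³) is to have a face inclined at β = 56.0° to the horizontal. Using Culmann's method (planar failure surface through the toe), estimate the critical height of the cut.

Culmann's analysis gives the critical failure plane at α_cr = (β + φ')/2 = (56.0 + 15.1)/2 = 35.5°, and the critical height
H_c = (4c'/γ) · sinβ cosφ' / [1 − cos(β − φ')]
    = (4·46.0/17.9) · sin56.0°·cos15.1° / [1 − cos(40.9°)]
    = 10.279 · 0.8290·0.9655 / [1 − 0.7559]
    = 10.279 · 0.8004 / 0.2441
    = 33.70 m

H_c = 33.70 m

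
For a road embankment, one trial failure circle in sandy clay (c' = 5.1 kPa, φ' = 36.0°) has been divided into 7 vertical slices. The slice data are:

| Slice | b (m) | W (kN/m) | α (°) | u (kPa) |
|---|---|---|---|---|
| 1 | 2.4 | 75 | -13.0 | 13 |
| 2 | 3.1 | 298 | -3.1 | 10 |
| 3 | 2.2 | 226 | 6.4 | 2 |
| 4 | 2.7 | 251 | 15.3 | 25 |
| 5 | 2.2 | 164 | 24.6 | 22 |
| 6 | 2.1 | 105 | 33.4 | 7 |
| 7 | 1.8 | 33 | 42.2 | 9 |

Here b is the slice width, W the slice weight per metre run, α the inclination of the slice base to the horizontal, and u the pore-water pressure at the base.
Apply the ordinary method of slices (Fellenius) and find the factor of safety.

FS = 3.50

Ordinary method of slices: FS = Σ[c'·Δl_i + (W_i cosα_i − u_i·Δl_i)·tanφ'] / Σ W_i sinα_i, with Δl_i = b_i / cosα_i.
Slice 1: Δl = 2.4/cos(-13.0°) = 2.463 m; N'_1 = 75·cos(-13.0°) − 13·2.463 = 41.1; c'Δl = 12.56; W sinα = -16.9
Slice 2: Δl = 3.1/cos(-3.1°) = 3.105 m; N'_2 = 298·cos(-3.1°) − 10·3.105 = 266.5; c'Δl = 15.83; W sinα = -16.1
Slice 3: Δl = 2.2/cos6.4° = 2.214 m; N'_3 = 226·cos6.4° − 2·2.214 = 220.2; c'Δl = 11.29; W sinα = 25.2
Slice 4: Δl = 2.7/cos15.3° = 2.799 m; N'_4 = 251·cos15.3° − 25·2.799 = 172.1; c'Δl = 14.28; W sinα = 66.2
Slice 5: Δl = 2.2/cos24.6° = 2.420 m; N'_5 = 164·cos24.6° − 22·2.420 = 95.9; c'Δl = 12.34; W sinα = 68.3
Slice 6: Δl = 2.1/cos33.4° = 2.515 m; N'_6 = 105·cos33.4° − 7·2.515 = 70.1; c'Δl = 12.83; W sinα = 57.8
Slice 7: Δl = 1.8/cos42.2° = 2.430 m; N'_7 = 33·cos42.2° − 9·2.430 = 2.6; c'Δl = 12.39; W sinα = 22.2
Σc'Δl = 91.5 kN/m; ΣN' = 868.4 kN/m; ΣW sinα = 206.7 kN/m
Resisting = 91.5 + 868.4·tan36.0° = 91.5 + 630.9 = 722.4 kN/m
FS = 722.4 / 206.7 = 3.496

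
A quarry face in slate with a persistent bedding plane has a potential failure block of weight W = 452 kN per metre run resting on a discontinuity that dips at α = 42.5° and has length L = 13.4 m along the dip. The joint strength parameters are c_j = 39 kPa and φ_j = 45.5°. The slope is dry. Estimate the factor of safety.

FS = 2.82

Resolving the block weight along and normal to the plane and applying the Mohr–Coulomb strength on the joint:
N' = W cosα = 452·cos42.5° = 333.2 kN/m
Driving force T = W sinα = 452·sin42.5° = 305.4 kN/m
Resisting force R = c_j·L + N'·tanφ_j = 39·13.4 + 333.2·tan45.5° = 522.6 + 339.1 = 861.7 kN/m
FS = R / T = 861.7 / 305.4 = 2.822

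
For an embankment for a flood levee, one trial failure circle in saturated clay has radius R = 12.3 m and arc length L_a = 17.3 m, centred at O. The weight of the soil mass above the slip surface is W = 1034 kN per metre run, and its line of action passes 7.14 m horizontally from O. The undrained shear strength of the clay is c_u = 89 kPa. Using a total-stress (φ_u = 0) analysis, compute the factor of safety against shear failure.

Taking moments about the centre O, the resisting moment is provided by the undrained shear strength acting along the arc:
M_R = c_u·L_a·R = 89·17.30·12.3 = 18938.3 kN·m/m
M_D = W·d = 1034·7.14 = 7382.8 kN·m/m
FS = M_R / M_D = 18938.3 / 7382.8 = 2.565

FS = 2.57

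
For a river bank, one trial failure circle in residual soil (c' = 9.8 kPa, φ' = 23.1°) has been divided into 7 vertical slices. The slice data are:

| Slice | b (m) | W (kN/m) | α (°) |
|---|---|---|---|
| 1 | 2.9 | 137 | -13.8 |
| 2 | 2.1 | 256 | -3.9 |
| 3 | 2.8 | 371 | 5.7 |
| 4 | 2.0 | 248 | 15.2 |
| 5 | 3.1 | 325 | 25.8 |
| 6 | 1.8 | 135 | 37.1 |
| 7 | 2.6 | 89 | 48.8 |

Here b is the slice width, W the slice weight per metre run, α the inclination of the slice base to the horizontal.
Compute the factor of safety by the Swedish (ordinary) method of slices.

Ordinary method of slices: FS = Σ[c'·Δl_i + (W_i cosα_i)·tanφ'] / Σ W_i sinα_i, with Δl_i = b_i / cosα_i.
Slice 1: Δl = 2.9/cos(-13.8°) = 2.986 m; N'_1 = 137·cos(-13.8°) = 133.0; c'Δl = 29.26; W sinα = -32.7
Slice 2: Δl = 2.1/cos(-3.9°) = 2.105 m; N'_2 = 256·cos(-3.9°) = 255.4; c'Δl = 20.63; W sinα = -17.4
Slice 3: Δl = 2.8/cos5.7° = 2.814 m; N'_3 = 371·cos5.7° = 369.2; c'Δl = 27.58; W sinα = 36.8
Slice 4: Δl = 2.0/cos15.2° = 2.073 m; N'_4 = 248·cos15.2° = 239.3; c'Δl = 20.31; W sinα = 65.0
Slice 5: Δl = 3.1/cos25.8° = 3.443 m; N'_5 = 325·cos25.8° = 292.6; c'Δl = 33.74; W sinα = 141.5
Slice 6: Δl = 1.8/cos37.1° = 2.257 m; N'_6 = 135·cos37.1° = 107.7; c'Δl = 22.12; W sinα = 81.4
Slice 7: Δl = 2.6/cos48.8° = 3.947 m; N'_7 = 89·cos48.8° = 58.6; c'Δl = 38.68; W sinα = 67.0
Σc'Δl = 192.3 kN/m; ΣN' = 1455.8 kN/m; ΣW sinα = 341.6 kN/m
Resisting = 192.3 + 1455.8·tan23.1° = 192.3 + 621.0 = 813.3 kN/m
FS = 813.3 / 341.6 = 2.381

FS = 2.38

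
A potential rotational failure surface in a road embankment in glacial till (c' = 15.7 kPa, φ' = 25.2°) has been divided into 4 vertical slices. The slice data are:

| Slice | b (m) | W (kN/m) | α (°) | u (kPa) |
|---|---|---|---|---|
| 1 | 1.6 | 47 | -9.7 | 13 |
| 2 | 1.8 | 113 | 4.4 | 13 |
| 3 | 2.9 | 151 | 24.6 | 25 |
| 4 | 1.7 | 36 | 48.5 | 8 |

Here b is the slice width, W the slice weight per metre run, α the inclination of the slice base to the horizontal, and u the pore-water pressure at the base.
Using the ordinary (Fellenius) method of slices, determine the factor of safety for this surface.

Ordinary method of slices: FS = Σ[c'·Δl_i + (W_i cosα_i − u_i·Δl_i)·tanφ'] / Σ W_i sinα_i, with Δl_i = b_i / cosα_i.
Slice 1: Δl = 1.6/cos(-9.7°) = 1.623 m; N'_1 = 47·cos(-9.7°) − 13·1.623 = 25.2; c'Δl = 25.48; W sinα = -7.9
Slice 2: Δl = 1.8/cos4.4° = 1.805 m; N'_2 = 113·cos4.4° − 13·1.805 = 89.2; c'Δl = 28.34; W sinα = 8.7
Slice 3: Δl = 2.9/cos24.6° = 3.189 m; N'_3 = 151·cos24.6° − 25·3.189 = 57.6; c'Δl = 50.08; W sinα = 62.9
Slice 4: Δl = 1.7/cos48.5° = 2.566 m; N'_4 = 36·cos48.5° − 8·2.566 = 3.3; c'Δl = 40.28; W sinα = 27.0
Σc'Δl = 144.2 kN/m; ΣN' = 175.3 kN/m; ΣW sinα = 90.6 kN/m
Resisting = 144.2 + 175.3·tan25.2° = 144.2 + 82.5 = 226.7 kN/m
FS = 226.7 / 90.6 = 2.503

FS = 2.50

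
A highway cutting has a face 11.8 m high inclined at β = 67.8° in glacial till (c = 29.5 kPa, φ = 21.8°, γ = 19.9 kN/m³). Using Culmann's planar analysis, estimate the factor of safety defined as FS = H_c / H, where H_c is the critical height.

H_c = (4c/γ) · sinβ cosφ / [1 − cos(β − φ)]
    = (4·29.5/19.9) · sin67.8°·cos21.8° / [1 − cos46.0°]
    = 5.930 · 0.8597 / 0.3053 = 16.69 m
FS = H_c / H = 16.69 / 11.8 = 1.415

FS = 1.41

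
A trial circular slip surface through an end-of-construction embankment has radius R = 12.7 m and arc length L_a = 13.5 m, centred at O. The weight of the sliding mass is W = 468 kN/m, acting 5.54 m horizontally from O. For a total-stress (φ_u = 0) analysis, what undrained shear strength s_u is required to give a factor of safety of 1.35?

FS = s_u·L_a·R / (W·d), so s_u = FS·W·d / (L_a·R).
s_u = 1.35·468·5.54 / (13.50·12.7) = 3500.2 / 171.45 = 20.42 kPa

s_u = 20.4 kPa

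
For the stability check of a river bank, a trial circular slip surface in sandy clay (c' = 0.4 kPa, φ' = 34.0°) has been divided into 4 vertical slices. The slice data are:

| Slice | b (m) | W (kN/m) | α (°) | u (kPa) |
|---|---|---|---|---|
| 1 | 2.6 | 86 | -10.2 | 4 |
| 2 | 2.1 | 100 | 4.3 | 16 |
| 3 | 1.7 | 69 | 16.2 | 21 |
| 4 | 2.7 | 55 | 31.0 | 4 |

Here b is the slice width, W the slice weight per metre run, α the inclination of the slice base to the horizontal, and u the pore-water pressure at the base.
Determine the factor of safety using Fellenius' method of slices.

Ordinary method of slices: FS = Σ[c'·Δl_i + (W_i cosα_i − u_i·Δl_i)·tanφ'] / Σ W_i sinα_i, with Δl_i = b_i / cosα_i.
Slice 1: Δl = 2.6/cos(-10.2°) = 2.642 m; N'_1 = 86·cos(-10.2°) − 4·2.642 = 74.1; c'Δl = 1.06; W sinα = -15.2
Slice 2: Δl = 2.1/cos4.3° = 2.106 m; N'_2 = 100·cos4.3° − 16·2.106 = 66.0; c'Δl = 0.84; W sinα = 7.5
Slice 3: Δl = 1.7/cos16.2° = 1.770 m; N'_3 = 69·cos16.2° − 21·1.770 = 29.1; c'Δl = 0.71; W sinα = 19.3
Slice 4: Δl = 2.7/cos31.0° = 3.150 m; N'_4 = 55·cos31.0° − 4·3.150 = 34.5; c'Δl = 1.26; W sinα = 28.3
Σc'Δl = 3.9 kN/m; ΣN' = 203.7 kN/m; ΣW sinα = 39.8 kN/m
Resisting = 3.9 + 203.7·tan34.0° = 3.9 + 137.4 = 141.3 kN/m
FS = 141.3 / 39.8 = 3.546

FS = 3.55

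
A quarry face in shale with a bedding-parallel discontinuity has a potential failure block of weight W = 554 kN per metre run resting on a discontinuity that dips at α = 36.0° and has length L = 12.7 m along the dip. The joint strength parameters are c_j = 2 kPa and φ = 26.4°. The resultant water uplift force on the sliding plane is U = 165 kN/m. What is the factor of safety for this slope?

Resolving the block weight along and normal to the plane and applying the Mohr–Coulomb strength on the joint:
N' = W cosα − U = 554·cos36.0° − 165 = 283.2 kN/m
Driving force T = W sinα = 554·sin36.0° = 325.6 kN/m
Resisting force R = c_j·L + N'·tanφ = 2·12.7 + 283.2·tan26.4° = 25.4 + 140.6 = 166.0 kN/m
FS = R / T = 166.0 / 325.6 = 0.510

FS = 0.51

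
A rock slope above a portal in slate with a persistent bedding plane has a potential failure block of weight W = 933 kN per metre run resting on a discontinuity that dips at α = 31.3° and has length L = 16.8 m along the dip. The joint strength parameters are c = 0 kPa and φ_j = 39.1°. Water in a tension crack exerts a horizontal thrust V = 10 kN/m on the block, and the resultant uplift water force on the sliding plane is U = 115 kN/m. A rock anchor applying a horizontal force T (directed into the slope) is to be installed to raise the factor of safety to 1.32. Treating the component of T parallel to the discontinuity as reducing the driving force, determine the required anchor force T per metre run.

Resolving forces along and normal to the sliding plane, with the horizontal anchor force T adding T·sinα to the effective normal force and T·cosα acting up the plane against the driving force:
FS = [cL + (W cosα − U − V sinα + T sinα) tanφ_j] / [W sinα + V cosα − T cosα]
Without the anchor: N' = 677.0 kN/m, driving T_d = 493.3 kN/m, resisting R = 0·16.8 + 677.0·tan39.1° = 550.2 kN/m, FS = 1.12.
Setting FS = 1.32 and solving for T:
1.32·(493.3 − T cos31.3°) = 550.2 + T sin31.3°·tan39.1°
T·(sin31.3°·tan39.1° + 1.32·cos31.3°) = 1.32·493.3 − 550.2
T·(0.5195·0.8127 + 1.32·0.8545) = 651.1 − 550.2 = 100.9
T·1.5501 = 100.9
T = 65.1 kN/m

T = 65 kN/m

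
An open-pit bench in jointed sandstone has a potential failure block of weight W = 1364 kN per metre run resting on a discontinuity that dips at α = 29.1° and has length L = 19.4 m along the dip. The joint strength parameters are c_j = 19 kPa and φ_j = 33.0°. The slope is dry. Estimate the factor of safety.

Resolving the block weight along and normal to the plane and applying the Mohr–Coulomb strength on the joint:
N' = W cosα = 1364·cos29.1° = 1191.8 kN/m
Driving force T = W sinα = 1364·sin29.1° = 663.4 kN/m
Resisting force R = c_j·L + N'·tanφ_j = 19·19.4 + 1191.8·tan33.0° = 368.6 + 774.0 = 1142.6 kN/m
FS = R / T = 1142.6 / 663.4 = 1.722

FS = 1.72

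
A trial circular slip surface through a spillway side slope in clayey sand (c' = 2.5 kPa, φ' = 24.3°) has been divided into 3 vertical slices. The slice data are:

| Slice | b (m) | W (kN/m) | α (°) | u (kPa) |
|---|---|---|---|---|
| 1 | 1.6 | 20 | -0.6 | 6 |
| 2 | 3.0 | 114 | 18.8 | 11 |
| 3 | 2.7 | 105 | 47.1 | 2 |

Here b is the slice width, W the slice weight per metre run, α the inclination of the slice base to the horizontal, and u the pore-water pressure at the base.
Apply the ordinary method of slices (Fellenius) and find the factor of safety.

Ordinary method of slices: FS = Σ[c'·Δl_i + (W_i cosα_i − u_i·Δl_i)·tanφ'] / Σ W_i sinα_i, with Δl_i = b_i / cosα_i.
Slice 1: Δl = 1.6/cos(-0.6°) = 1.600 m; N'_1 = 20·cos(-0.6°) − 6·1.600 = 10.4; c'Δl = 4.00; W sinα = -0.2
Slice 2: Δl = 3.0/cos18.8° = 3.169 m; N'_2 = 114·cos18.8° − 11·3.169 = 73.1; c'Δl = 7.92; W sinα = 36.7
Slice 3: Δl = 2.7/cos47.1° = 3.966 m; N'_3 = 105·cos47.1° − 2·3.966 = 63.5; c'Δl = 9.92; W sinα = 76.9
Σc'Δl = 21.8 kN/m; ΣN' = 147.0 kN/m; ΣW sinα = 113.4 kN/m
Resisting = 21.8 + 147.0·tan24.3° = 21.8 + 66.4 = 88.2 kN/m
FS = 88.2 / 113.4 = 0.778

FS = 0.78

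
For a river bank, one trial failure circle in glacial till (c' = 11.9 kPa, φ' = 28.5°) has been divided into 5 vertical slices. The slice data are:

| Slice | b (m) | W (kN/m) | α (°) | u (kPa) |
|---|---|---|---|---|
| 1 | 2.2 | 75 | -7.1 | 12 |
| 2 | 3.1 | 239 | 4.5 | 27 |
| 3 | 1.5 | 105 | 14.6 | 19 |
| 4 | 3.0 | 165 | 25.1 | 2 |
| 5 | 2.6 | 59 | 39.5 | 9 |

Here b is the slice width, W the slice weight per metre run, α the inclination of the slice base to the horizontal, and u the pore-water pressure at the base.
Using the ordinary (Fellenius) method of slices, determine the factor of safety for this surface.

FS = 2.76

Ordinary method of slices: FS = Σ[c'·Δl_i + (W_i cosα_i − u_i·Δl_i)·tanφ'] / Σ W_i sinα_i, with Δl_i = b_i / cosα_i.
Slice 1: Δl = 2.2/cos(-7.1°) = 2.217 m; N'_1 = 75·cos(-7.1°) − 12·2.217 = 47.8; c'Δl = 26.38; W sinα = -9.3
Slice 2: Δl = 3.1/cos4.5° = 3.110 m; N'_2 = 239·cos4.5° − 27·3.110 = 154.3; c'Δl = 37.00; W sinα = 18.8
Slice 3: Δl = 1.5/cos14.6° = 1.550 m; N'_3 = 105·cos14.6° − 19·1.550 = 72.2; c'Δl = 18.45; W sinα = 26.5
Slice 4: Δl = 3.0/cos25.1° = 3.313 m; N'_4 = 165·cos25.1° − 2·3.313 = 142.8; c'Δl = 39.42; W sinα = 70.0
Slice 5: Δl = 2.6/cos39.5° = 3.370 m; N'_5 = 59·cos39.5° − 9·3.370 = 15.2; c'Δl = 40.10; W sinα = 37.5
Σc'Δl = 161.4 kN/m; ΣN' = 432.3 kN/m; ΣW sinα = 143.5 kN/m
Resisting = 161.4 + 432.3·tan28.5° = 161.4 + 234.7 = 396.1 kN/m
FS = 396.1 / 143.5 = 2.761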